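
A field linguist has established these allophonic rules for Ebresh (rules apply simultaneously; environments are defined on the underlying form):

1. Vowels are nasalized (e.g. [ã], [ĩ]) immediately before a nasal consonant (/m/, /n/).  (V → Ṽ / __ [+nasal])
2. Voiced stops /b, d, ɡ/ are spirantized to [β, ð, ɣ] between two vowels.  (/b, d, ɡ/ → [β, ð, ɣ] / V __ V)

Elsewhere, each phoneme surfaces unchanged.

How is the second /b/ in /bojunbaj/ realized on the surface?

[b]

/b/ — between /n/ and /a/; rule 2 does not apply here → [b].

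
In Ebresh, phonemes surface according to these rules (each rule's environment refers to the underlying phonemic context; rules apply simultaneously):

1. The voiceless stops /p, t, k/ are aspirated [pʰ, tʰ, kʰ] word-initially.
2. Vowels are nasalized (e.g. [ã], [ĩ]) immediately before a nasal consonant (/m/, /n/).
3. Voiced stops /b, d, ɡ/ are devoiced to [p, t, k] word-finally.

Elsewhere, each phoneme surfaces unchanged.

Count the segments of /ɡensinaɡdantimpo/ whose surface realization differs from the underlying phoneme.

Segments that undergo a rule: /e/ → [ẽ] (rule 2); /i/ → [ĩ] (rule 2); /a/ → [ã] (rule 2); /i/ → [ĩ] (rule 2).
All other segments surface unchanged.

4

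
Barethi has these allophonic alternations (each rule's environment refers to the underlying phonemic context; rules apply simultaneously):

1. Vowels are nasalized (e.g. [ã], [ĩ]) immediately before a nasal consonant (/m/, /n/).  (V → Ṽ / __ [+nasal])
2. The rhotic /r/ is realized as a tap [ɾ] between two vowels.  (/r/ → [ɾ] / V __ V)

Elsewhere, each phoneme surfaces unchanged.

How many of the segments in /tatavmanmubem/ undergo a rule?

Segments that undergo a rule: /a/ → [ã] (rule 1); /e/ → [ẽ] (rule 1).
All other segments surface unchanged.

2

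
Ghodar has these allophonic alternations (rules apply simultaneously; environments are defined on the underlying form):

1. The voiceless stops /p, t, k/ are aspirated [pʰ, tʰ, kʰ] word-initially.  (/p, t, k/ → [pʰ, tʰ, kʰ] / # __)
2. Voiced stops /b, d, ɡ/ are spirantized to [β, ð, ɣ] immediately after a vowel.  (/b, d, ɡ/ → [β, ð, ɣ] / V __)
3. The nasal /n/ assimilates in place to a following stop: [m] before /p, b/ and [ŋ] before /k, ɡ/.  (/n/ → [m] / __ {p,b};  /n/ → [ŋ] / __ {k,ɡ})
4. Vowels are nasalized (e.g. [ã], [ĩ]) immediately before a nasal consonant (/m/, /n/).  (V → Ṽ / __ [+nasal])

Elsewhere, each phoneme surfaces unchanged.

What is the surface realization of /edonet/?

[eðõnet]

/e/ (word-initial): rule 4 targets it, but not before a nasal consonant → unchanged [e].
Rule 2 applies to /d/ (between /e/ and /o/: immediately after a vowel) → [ð].
/o/ meets the environment for rule 4 (before a nasal consonant) → [õ].
/n/ (between /o/ and /e/) fails the environment for rule 3, so it stays [n].
/e/ (between /n/ and /t/): rule 4 targets it, but not before a nasal consonant → unchanged [e].
/t/ (word-final) is in the target of rule 1 but the environment (word-initially) is not met → [t].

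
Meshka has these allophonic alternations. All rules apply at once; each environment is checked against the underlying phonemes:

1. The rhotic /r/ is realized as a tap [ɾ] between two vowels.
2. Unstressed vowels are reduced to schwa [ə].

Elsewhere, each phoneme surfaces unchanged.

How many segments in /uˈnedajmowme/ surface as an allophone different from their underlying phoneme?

4

Segments that undergo a rule: /u/ → [ə] (rule 2); /a/ → [ə] (rule 2); /o/ → [ə] (rule 2); /e/ → [ə] (rule 2).
All other segments surface unchanged.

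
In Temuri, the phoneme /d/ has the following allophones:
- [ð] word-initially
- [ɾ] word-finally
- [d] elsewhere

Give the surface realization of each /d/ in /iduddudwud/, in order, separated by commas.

Occurrence 1 (position 2): no conditioning environment matches → elsewhere allophone [d].
Occurrence 2 (position 4): no conditioning environment matches → elsewhere allophone [d].
Occurrence 3 (position 5): no conditioning environment matches → elsewhere allophone [d].
Occurrence 4 (position 7): no conditioning environment matches → elsewhere allophone [d].
Occurrence 5 (position 10): word-finally → [ɾ].

[d], [d], [d], [d], [ɾ]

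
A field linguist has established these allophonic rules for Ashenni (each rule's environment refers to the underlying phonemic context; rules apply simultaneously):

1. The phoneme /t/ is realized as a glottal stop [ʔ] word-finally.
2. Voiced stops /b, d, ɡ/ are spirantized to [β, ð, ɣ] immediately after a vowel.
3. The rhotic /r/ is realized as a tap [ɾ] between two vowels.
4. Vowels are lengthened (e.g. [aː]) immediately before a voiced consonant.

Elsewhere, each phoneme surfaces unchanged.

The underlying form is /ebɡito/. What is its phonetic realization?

[eːβɡito]

Rule 4 applies to /e/ (word-initial: before a voiced consonant) → [eː].
/b/ (between /e/ and /ɡ/) occurs immediately after a vowel → [β] by rule 2.
/ɡ/ (between /b/ and /i/) fails the environment for rule 2, so it stays [ɡ].
/i/ (between /ɡ/ and /t/) fails the environment for rule 4, so it stays [i].
/t/ — between /i/ and /o/; rule 1 does not apply here → [t].
/o/ (word-final) is in the target of rule 4 but the environment (before a voiced consonant) is not met → [o].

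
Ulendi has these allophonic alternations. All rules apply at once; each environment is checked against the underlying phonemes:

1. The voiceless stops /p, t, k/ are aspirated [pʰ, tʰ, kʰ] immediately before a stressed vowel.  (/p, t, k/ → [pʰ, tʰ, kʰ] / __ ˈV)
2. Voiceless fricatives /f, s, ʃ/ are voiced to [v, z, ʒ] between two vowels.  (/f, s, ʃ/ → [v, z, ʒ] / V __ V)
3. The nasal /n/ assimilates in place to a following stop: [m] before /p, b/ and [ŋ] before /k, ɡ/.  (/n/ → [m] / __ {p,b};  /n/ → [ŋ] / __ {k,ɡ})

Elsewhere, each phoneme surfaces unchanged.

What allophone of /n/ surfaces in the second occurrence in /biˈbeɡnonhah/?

[n]

/n/ (between /o/ and /h/) fails the environment for rule 3, so it stays [n].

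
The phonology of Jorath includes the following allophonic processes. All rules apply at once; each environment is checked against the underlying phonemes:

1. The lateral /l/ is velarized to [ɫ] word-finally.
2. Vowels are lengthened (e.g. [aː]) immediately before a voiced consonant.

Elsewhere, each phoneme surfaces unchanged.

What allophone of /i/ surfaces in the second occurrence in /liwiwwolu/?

/i/ meets the environment for rule 2 (before a voiced consonant) → [iː].

[iː]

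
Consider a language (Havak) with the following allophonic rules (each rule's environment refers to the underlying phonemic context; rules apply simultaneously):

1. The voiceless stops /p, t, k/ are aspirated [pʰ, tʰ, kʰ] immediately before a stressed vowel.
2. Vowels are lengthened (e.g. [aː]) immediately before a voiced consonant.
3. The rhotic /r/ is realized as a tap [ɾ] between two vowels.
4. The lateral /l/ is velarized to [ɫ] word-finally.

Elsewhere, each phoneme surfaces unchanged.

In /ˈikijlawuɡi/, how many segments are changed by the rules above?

3

Segments that undergo a rule: /i/ → [iː] (rule 2); /a/ → [aː] (rule 2); /u/ → [uː] (rule 2).
All other segments surface unchanged.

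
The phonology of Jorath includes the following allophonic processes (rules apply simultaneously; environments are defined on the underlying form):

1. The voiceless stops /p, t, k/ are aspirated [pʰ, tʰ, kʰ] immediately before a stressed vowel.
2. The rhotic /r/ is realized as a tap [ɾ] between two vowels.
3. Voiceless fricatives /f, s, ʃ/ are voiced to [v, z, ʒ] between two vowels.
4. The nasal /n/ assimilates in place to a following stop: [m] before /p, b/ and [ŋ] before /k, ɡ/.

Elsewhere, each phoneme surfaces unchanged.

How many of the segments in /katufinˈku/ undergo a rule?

Segments that undergo a rule: /f/ → [v] (rule 3); /n/ → [ŋ] (rule 4); /k/ → [kʰ] (rule 1).
All other segments surface unchanged.

3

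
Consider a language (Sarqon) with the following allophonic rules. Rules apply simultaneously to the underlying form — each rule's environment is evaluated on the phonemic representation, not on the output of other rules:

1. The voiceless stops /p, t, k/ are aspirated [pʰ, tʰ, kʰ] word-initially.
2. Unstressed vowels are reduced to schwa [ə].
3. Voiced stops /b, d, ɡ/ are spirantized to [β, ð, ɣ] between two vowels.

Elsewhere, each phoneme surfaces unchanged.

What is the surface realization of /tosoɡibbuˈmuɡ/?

/t/ — word-initial, word-initially — surfaces as [tʰ] (rule 1).
/o/ — between /t/ and /s/, in an unstressed syllable — surfaces as [ə] (rule 2).
/s/ stays [s].
/o/ meets the environment for rule 2 (in an unstressed syllable) → [ə].
/ɡ/ meets the environment for rule 3 (between two vowels) → [ɣ].
/i/ (between /ɡ/ and /b/) occurs in an unstressed syllable → [ə] by rule 2.
/b/ (between /i/ and /b/): rule 3 targets it, but not between two vowels → unchanged [b].
/b/ (between /b/ and /u/): rule 3 targets it, but not between two vowels → unchanged [b].
/u/ (between /b/ and /m/) occurs in an unstressed syllable → [ə] by rule 2.
/m/ stays [m].
/u/ (between /m/ and /ɡ/) is in the target of rule 2 but the environment (in an unstressed syllable) is not met → [u].
/ɡ/ — word-final; rule 3 does not apply here → [ɡ].

[tʰəsəɣəbbəˈmuɡ]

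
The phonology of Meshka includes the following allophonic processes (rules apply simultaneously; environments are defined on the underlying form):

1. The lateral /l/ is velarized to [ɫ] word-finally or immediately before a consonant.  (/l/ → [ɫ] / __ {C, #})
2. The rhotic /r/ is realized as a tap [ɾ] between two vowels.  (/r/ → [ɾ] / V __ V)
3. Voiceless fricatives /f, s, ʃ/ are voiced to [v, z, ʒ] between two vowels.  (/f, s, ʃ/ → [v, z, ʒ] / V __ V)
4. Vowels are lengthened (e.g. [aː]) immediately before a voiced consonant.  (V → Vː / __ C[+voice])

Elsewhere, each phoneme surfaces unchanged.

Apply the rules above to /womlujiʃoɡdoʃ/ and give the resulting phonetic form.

/w/ (word-initial) is unaffected → [w].
/o/ meets the environment for rule 4 (before a voiced consonant) → [oː].
/m/ — not in any rule's target class → [m].
/l/ (between /m/ and /u/): rule 1 targets it, but not word-finally or immediately before a consonant → unchanged [l].
/u/ (between /l/ and /j/) occurs before a voiced consonant → [uː] by rule 4.
/j/ (between /u/ and /i/): no rule targets it → [j].
/i/ (between /j/ and /ʃ/) is in the target of rule 4 but the environment (before a voiced consonant) is not met → [i].
/ʃ/ meets the environment for rule 3 (between two vowels) → [ʒ].
Rule 4 applies to /o/ (between /ʃ/ and /ɡ/: before a voiced consonant) → [oː].
/ɡ/ (between /o/ and /d/): no rule targets it → [ɡ].
/d/ — not in any rule's target class → [d].
/o/ (between /d/ and /ʃ/) is in the target of rule 4 but the environment (before a voiced consonant) is not met → [o].
/ʃ/ — word-final; rule 3 does not apply here → [ʃ].

[woːmluːjiʒoːɡdoʃ]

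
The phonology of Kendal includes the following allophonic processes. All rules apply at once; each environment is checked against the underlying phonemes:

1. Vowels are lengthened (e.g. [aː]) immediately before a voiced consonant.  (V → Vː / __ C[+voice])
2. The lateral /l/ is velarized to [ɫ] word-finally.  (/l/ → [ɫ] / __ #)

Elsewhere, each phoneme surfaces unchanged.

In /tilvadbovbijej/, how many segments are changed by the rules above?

5

Segments that undergo a rule: /i/ → [iː] (rule 1); /a/ → [aː] (rule 1); /o/ → [oː] (rule 1); /i/ → [iː] (rule 1); /e/ → [eː] (rule 1).
All other segments surface unchanged.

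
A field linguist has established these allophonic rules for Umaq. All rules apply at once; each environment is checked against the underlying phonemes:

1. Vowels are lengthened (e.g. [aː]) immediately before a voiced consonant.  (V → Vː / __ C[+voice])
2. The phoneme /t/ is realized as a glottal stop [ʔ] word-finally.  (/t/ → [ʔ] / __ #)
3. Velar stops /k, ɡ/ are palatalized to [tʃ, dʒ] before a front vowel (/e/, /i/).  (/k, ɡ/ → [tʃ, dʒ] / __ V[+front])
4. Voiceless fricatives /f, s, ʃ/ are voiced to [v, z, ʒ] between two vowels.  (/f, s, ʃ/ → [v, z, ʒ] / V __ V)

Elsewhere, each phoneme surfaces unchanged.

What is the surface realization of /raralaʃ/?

/r/ (word-initial) is unaffected → [r].
/a/ — between /r/ and /r/, before a voiced consonant — surfaces as [aː] (rule 1).
/r/ (between /a/ and /a/): no rule targets it → [r].
/a/ (between /r/ and /l/): before a voiced consonant, so rule 1 applies → [aː].
/l/ (between /a/ and /a/) is unaffected → [l].
/a/ (between /l/ and /ʃ/) is in the target of rule 1 but the environment (before a voiced consonant) is not met → [a].
/ʃ/ (word-final) fails the environment for rule 4, so it stays [ʃ].

[raːraːlaʃ]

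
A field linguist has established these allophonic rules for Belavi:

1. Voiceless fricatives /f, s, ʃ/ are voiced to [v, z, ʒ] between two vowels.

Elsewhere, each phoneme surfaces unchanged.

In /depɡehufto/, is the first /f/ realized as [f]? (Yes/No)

/f/ (between /u/ and /t/) fails the environment for rule 1, so it stays [f].
The actual realization is [f], which matches [f].

Yes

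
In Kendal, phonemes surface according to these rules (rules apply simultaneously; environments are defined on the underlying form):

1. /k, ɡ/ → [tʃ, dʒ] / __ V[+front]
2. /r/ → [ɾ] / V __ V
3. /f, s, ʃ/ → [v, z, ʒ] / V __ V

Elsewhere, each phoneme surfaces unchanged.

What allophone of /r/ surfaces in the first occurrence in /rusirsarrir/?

[r]

/r/ — word-initial; rule 2 does not apply here → [r].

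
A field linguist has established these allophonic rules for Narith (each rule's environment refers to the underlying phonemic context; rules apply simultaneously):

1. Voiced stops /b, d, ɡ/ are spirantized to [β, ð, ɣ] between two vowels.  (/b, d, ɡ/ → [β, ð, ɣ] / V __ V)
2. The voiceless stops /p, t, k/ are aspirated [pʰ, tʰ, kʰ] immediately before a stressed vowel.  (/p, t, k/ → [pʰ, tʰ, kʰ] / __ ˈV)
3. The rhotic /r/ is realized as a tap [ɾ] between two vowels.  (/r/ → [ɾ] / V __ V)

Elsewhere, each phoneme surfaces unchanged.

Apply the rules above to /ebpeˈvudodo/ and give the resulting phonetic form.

[ebpeˈvuðoðo]

/b/ (between /e/ and /p/) is in the target of rule 1 but the environment (between two vowels) is not met → [b].
/p/ (between /b/ and /e/): rule 2 targets it, but not immediately before a stressed vowel → unchanged [p].
Rule 1 applies to /d/ (between /u/ and /o/: between two vowels) → [ð].
/d/ (between /o/ and /o/): between two vowels, so rule 1 applies → [ð].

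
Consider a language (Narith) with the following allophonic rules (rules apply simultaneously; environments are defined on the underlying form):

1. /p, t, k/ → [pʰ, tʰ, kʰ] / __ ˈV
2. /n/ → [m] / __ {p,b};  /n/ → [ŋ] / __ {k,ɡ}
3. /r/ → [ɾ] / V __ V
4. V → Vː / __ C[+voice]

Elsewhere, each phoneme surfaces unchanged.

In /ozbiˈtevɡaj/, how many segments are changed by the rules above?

Segments that undergo a rule: /o/ → [oː] (rule 4); /t/ → [tʰ] (rule 1); /e/ → [eː] (rule 4); /a/ → [aː] (rule 4).
All other segments surface unchanged.

4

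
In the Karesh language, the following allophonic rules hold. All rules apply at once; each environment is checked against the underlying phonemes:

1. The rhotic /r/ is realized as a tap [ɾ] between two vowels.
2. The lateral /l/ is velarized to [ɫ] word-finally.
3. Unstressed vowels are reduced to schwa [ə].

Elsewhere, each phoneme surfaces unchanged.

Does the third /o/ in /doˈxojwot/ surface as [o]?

No

/o/ (between /w/ and /t/) occurs in an unstressed syllable → [ə] by rule 3.
The actual realization is [ə], not [o].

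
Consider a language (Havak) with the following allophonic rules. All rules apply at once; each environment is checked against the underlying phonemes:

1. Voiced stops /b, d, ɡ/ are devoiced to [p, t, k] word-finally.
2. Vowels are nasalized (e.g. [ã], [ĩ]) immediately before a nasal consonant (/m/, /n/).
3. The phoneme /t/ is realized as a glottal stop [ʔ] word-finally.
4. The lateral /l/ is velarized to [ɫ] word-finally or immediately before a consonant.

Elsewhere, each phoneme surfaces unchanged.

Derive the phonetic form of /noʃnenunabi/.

[noʃnẽnũnabi]

/n/ stays [n].
/o/ — between /n/ and /ʃ/; rule 2 does not apply here → [o].
/ʃ/ stays [ʃ].
/n/ (between /ʃ/ and /e/): no rule targets it → [n].
Rule 2 applies to /e/ (between /n/ and /n/: before a nasal consonant) → [ẽ].
/n/ — not in any rule's target class → [n].
/u/ (between /n/ and /n/) occurs before a nasal consonant → [ũ] by rule 2.
/n/ (between /u/ and /a/) is unaffected → [n].
/a/ — between /n/ and /b/; rule 2 does not apply here → [a].
/b/ (between /a/ and /i/): rule 1 targets it, but not word-finally → unchanged [b].
/i/ (word-final) fails the environment for rule 2, so it stays [i].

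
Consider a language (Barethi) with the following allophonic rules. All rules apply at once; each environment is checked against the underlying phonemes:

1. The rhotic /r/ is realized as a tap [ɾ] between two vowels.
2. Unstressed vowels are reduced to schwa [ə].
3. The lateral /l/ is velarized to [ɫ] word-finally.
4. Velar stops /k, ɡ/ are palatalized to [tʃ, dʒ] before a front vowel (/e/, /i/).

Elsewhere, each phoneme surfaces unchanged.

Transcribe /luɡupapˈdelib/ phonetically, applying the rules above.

[ləɡəpəpˈdeləb]

/l/ — word-initial; rule 3 does not apply here → [l].
Rule 2 applies to /u/ (between /l/ and /ɡ/: in an unstressed syllable) → [ə].
/ɡ/ — between /u/ and /u/; rule 4 does not apply here → [ɡ].
/u/ meets the environment for rule 2 (in an unstressed syllable) → [ə].
/p/ (between /u/ and /a/) is unaffected → [p].
/a/ — between /p/ and /p/, in an unstressed syllable — surfaces as [ə] (rule 2).
/p/ (between /a/ and /d/) is unaffected → [p].
/d/ stays [d].
/e/ — between /d/ and /l/; rule 2 does not apply here → [e].
/l/ (between /e/ and /i/) is in the target of rule 3 but the environment (word-finally) is not met → [l].
/i/ (between /l/ and /b/): in an unstressed syllable, so rule 2 applies → [ə].
/b/ — not in any rule's target class → [b].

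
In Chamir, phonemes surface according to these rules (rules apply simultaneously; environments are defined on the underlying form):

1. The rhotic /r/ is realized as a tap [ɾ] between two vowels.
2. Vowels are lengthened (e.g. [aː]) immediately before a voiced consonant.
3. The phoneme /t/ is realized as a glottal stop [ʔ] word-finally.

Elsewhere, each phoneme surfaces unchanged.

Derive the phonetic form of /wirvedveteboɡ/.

[wiːrveːdveteːboːɡ]

/i/ meets the environment for rule 2 (before a voiced consonant) → [iː].
/r/ — between /i/ and /v/; rule 1 does not apply here → [r].
/e/ (between /v/ and /d/) occurs before a voiced consonant → [eː] by rule 2.
/e/ (between /v/ and /t/) is in the target of rule 2 but the environment (before a voiced consonant) is not met → [e].
/t/ — between /e/ and /e/; rule 3 does not apply here → [t].
/e/ (between /t/ and /b/) occurs before a voiced consonant → [eː] by rule 2.
/o/ meets the environment for rule 2 (before a voiced consonant) → [oː].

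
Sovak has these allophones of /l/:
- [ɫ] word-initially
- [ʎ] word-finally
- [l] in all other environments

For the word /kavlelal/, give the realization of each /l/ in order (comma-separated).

[l], [l], [ʎ]

Occurrence 1 (position 4): no conditioning environment matches → elsewhere allophone [l].
Occurrence 2 (position 6): no conditioning environment matches → elsewhere allophone [l].
Occurrence 3 (position 8): word-finally → [ʎ].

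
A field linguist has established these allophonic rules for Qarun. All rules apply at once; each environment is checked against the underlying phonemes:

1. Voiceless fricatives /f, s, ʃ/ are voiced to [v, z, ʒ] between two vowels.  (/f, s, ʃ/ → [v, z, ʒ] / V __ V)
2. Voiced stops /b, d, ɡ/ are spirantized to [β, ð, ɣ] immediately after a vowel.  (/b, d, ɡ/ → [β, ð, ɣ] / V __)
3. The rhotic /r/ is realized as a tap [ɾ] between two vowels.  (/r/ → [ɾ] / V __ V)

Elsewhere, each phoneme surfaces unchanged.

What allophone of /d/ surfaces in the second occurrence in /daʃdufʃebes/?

/d/ (between /ʃ/ and /u/) is in the target of rule 2 but the environment (immediately after a vowel) is not met → [d].

[d]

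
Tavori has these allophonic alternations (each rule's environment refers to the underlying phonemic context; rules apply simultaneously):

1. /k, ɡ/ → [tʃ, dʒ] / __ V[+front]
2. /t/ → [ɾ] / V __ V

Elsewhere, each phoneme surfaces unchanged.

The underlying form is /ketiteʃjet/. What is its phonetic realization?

[tʃeɾiɾeʃjet]

Rule 1 applies to /k/ (word-initial: before a front vowel) → [tʃ].
/e/ (between /k/ and /t/): no rule targets it → [e].
Rule 2 applies to /t/ (between /e/ and /i/: between two vowels) → [ɾ].
/i/ — not in any rule's target class → [i].
Rule 2 applies to /t/ (between /i/ and /e/: between two vowels) → [ɾ].
/e/ (between /t/ and /ʃ/) is unaffected → [e].
/ʃ/ (between /e/ and /j/) is unaffected → [ʃ].
/j/ (between /ʃ/ and /e/): no rule targets it → [j].
/e/ stays [e].
/t/ (word-final) is in the target of rule 2 but the environment (between two vowels) is not met → [t].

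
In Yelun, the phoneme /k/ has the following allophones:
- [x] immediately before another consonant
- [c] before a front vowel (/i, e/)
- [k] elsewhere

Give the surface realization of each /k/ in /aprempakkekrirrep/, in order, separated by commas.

[x], [c], [x]

Occurrence 1 (position 8): immediately before another consonant → [x].
Occurrence 2 (position 9): before a front vowel (/i, e/) → [c].
Occurrence 3 (position 11): immediately before another consonant → [x].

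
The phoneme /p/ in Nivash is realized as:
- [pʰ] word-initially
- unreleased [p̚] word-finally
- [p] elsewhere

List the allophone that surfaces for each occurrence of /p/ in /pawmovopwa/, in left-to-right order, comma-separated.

Occurrence 1 (position 1): word-initially → [pʰ].
Occurrence 2 (position 8): no conditioning environment matches → elsewhere allophone [p].

[pʰ], [p]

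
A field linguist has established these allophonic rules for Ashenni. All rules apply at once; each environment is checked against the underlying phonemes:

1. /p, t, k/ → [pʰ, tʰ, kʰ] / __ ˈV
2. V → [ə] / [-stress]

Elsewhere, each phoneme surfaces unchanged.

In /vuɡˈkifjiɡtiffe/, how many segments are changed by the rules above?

Segments that undergo a rule: /u/ → [ə] (rule 2); /k/ → [kʰ] (rule 1); /i/ → [ə] (rule 2); /i/ → [ə] (rule 2); /e/ → [ə] (rule 2).
All other segments surface unchanged.

5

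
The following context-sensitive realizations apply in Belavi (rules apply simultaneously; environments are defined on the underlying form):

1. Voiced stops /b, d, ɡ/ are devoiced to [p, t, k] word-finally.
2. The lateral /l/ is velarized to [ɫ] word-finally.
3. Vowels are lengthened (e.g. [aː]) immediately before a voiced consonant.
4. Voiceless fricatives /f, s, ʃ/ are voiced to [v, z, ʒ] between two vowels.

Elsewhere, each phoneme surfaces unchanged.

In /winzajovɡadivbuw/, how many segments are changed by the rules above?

6

Segments that undergo a rule: /i/ → [iː] (rule 3); /a/ → [aː] (rule 3); /o/ → [oː] (rule 3); /a/ → [aː] (rule 3); /i/ → [iː] (rule 3); /u/ → [uː] (rule 3).
All other segments surface unchanged.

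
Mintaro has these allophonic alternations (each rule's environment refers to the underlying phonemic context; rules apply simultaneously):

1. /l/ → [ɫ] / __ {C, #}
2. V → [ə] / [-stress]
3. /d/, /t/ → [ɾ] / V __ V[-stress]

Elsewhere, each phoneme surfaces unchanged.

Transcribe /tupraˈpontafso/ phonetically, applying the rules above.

[təprəˈpontəfsə]

/t/ (word-initial): rule 3 targets it, but not between a vowel and a following unstressed vowel → unchanged [t].
/u/ (between /t/ and /p/) occurs in an unstressed syllable → [ə] by rule 2.
/p/ stays [p].
/r/ (between /p/ and /a/) is unaffected → [r].
/a/ — between /r/ and /p/, in an unstressed syllable — surfaces as [ə] (rule 2).
/p/ (between /a/ and /o/): no rule targets it → [p].
/o/ (between /p/ and /n/): rule 2 targets it, but not in an unstressed syllable → unchanged [o].
/n/ stays [n].
/t/ (between /n/ and /a/) is in the target of rule 3 but the environment (between a vowel and a following unstressed vowel) is not met → [t].
/a/ meets the environment for rule 2 (in an unstressed syllable) → [ə].
/f/ (between /a/ and /s/): no rule targets it → [f].
/s/ (between /f/ and /o/) is unaffected → [s].
/o/ (word-final) occurs in an unstressed syllable → [ə] by rule 2.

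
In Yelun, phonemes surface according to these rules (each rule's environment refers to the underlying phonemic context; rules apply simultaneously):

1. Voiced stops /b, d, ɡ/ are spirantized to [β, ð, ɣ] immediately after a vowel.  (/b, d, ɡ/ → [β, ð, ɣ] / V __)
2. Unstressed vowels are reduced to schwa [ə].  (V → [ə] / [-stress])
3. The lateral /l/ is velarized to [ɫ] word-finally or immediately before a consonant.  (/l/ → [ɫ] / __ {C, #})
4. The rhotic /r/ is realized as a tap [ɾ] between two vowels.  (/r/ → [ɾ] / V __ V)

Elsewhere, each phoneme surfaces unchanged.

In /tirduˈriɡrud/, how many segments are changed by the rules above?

6

Segments that undergo a rule: /i/ → [ə] (rule 2); /u/ → [ə] (rule 2); /r/ → [ɾ] (rule 4); /ɡ/ → [ɣ] (rule 1); /u/ → [ə] (rule 2); /d/ → [ð] (rule 1).
All other segments surface unchanged.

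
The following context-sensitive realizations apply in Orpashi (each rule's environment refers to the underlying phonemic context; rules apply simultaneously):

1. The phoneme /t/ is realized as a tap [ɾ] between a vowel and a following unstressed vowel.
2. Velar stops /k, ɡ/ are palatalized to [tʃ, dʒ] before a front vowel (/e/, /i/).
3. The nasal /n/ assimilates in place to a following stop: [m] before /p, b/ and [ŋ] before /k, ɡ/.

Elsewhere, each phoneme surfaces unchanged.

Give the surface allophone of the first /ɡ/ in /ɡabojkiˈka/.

[ɡ]

/ɡ/ (word-initial) is in the target of rule 2 but the environment (before a front vowel) is not met → [ɡ].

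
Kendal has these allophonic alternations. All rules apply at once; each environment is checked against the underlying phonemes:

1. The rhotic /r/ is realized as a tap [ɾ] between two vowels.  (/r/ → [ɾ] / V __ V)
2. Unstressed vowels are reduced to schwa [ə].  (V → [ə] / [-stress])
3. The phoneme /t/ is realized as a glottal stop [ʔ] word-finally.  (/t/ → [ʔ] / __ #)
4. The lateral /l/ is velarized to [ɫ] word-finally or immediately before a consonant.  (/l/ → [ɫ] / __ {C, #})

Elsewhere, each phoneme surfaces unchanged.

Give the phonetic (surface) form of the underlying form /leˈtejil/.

/l/ — word-initial; rule 4 does not apply here → [l].
Rule 2 applies to /e/ (between /l/ and /t/: in an unstressed syllable) → [ə].
/t/ (between /e/ and /e/) fails the environment for rule 3, so it stays [t].
/e/ (between /t/ and /j/) is in the target of rule 2 but the environment (in an unstressed syllable) is not met → [e].
/j/ stays [j].
Rule 2 applies to /i/ (between /j/ and /l/: in an unstressed syllable) → [ə].
/l/ meets the environment for rule 4 (word-finally or immediately before a consonant) → [ɫ].

[ləˈtejəɫ]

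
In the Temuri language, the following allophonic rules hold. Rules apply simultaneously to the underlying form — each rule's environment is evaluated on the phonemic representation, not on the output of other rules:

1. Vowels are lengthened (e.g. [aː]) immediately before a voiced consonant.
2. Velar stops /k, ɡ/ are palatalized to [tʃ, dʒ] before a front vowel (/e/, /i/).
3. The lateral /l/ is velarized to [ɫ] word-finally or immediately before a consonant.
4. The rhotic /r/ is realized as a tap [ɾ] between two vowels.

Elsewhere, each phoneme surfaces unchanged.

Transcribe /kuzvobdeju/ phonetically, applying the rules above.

[kuːzvoːbdeːju]

/k/ (word-initial): rule 2 targets it, but not before a front vowel → unchanged [k].
Rule 1 applies to /u/ (between /k/ and /z/: before a voiced consonant) → [uː].
/z/ (between /u/ and /v/) is unaffected → [z].
/v/ stays [v].
/o/ — between /v/ and /b/, before a voiced consonant — surfaces as [oː] (rule 1).
/b/ stays [b].
/d/ (between /b/ and /e/) is unaffected → [d].
/e/ meets the environment for rule 1 (before a voiced consonant) → [eː].
/j/ — not in any rule's target class → [j].
/u/ (word-final): rule 1 targets it, but not before a voiced consonant → unchanged [u].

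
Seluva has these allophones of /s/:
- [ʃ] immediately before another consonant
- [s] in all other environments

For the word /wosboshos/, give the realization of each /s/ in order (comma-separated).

Occurrence 1 (position 3): immediately before another consonant → [ʃ].
Occurrence 2 (position 6): immediately before another consonant → [ʃ].
Occurrence 3 (position 9): no conditioning environment matches → elsewhere allophone [s].

[ʃ], [ʃ], [s]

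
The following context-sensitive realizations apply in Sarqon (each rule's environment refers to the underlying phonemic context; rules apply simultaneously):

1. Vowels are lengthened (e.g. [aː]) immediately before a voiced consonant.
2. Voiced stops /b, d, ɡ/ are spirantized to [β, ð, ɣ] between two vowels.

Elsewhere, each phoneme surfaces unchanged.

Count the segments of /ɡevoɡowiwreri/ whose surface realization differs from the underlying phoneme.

Segments that undergo a rule: /e/ → [eː] (rule 1); /o/ → [oː] (rule 1); /ɡ/ → [ɣ] (rule 2); /o/ → [oː] (rule 1); /i/ → [iː] (rule 1); /e/ → [eː] (rule 1).
All other segments surface unchanged.

6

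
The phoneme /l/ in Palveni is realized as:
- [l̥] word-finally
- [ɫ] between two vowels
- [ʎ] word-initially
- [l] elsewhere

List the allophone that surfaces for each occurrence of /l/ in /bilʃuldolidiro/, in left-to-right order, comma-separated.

Occurrence 1 (position 3): no conditioning environment matches → elsewhere allophone [l].
Occurrence 2 (position 6): no conditioning environment matches → elsewhere allophone [l].
Occurrence 3 (position 9): between two vowels → [ɫ].

[l], [l], [ɫ]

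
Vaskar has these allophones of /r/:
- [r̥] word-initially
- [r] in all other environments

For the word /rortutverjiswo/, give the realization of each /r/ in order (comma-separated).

[r̥], [r], [r]

Occurrence 1 (position 1): word-initially → [r̥].
Occurrence 2 (position 3): no conditioning environment matches → elsewhere allophone [r].
Occurrence 3 (position 9): no conditioning environment matches → elsewhere allophone [r].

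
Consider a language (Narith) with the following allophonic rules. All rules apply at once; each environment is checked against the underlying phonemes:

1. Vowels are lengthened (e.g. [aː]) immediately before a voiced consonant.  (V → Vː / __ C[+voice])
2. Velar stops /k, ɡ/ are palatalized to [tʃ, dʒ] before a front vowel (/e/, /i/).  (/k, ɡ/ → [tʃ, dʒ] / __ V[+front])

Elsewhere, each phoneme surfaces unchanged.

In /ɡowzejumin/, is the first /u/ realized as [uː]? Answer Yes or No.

/u/ — between /j/ and /m/, before a voiced consonant — surfaces as [uː] (rule 1).
The actual realization is [uː], which matches [uː].

Yes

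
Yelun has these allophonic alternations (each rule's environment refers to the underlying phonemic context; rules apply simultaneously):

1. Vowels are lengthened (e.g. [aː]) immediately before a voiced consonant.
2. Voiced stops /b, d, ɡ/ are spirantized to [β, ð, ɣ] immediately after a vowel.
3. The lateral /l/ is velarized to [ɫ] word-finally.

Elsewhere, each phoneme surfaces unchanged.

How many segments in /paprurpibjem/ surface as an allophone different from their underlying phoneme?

Segments that undergo a rule: /u/ → [uː] (rule 1); /i/ → [iː] (rule 1); /b/ → [β] (rule 2); /e/ → [eː] (rule 1).
All other segments surface unchanged.

4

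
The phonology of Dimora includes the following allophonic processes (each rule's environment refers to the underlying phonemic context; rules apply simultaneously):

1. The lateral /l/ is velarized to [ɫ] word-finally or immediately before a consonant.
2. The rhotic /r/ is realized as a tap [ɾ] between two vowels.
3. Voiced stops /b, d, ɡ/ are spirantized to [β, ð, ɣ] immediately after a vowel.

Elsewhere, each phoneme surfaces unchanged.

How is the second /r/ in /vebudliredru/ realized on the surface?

[r]

/r/ (between /d/ and /u/) is in the target of rule 2 but the environment (between two vowels) is not met → [r].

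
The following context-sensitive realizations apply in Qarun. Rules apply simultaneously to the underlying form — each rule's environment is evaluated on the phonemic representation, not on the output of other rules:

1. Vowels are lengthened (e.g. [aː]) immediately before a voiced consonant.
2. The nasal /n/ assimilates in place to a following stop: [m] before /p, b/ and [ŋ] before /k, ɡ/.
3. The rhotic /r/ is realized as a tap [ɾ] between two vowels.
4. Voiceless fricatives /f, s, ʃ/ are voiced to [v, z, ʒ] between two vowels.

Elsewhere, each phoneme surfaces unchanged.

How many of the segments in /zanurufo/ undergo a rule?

Segments that undergo a rule: /a/ → [aː] (rule 1); /u/ → [uː] (rule 1); /r/ → [ɾ] (rule 3); /f/ → [v] (rule 4).
All other segments surface unchanged.

4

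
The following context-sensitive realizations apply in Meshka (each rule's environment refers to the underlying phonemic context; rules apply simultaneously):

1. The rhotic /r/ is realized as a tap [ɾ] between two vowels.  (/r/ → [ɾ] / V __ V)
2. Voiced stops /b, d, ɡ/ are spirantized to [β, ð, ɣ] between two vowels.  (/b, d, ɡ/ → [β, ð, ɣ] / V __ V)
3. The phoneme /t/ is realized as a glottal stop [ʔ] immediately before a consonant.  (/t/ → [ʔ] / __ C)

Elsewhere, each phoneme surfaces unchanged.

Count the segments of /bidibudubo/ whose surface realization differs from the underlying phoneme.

Segments that undergo a rule: /d/ → [ð] (rule 2); /b/ → [β] (rule 2); /d/ → [ð] (rule 2); /b/ → [β] (rule 2).
All other segments surface unchanged.

4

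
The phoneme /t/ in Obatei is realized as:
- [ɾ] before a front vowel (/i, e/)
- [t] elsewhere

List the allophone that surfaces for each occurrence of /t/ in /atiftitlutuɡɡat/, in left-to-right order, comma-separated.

Occurrence 1 (position 2): before a front vowel (/i, e/) → [ɾ].
Occurrence 2 (position 5): before a front vowel (/i, e/) → [ɾ].
Occurrence 3 (position 7): no conditioning environment matches → elsewhere allophone [t].
Occurrence 4 (position 10): no conditioning environment matches → elsewhere allophone [t].
Occurrence 5 (position 15): no conditioning environment matches → elsewhere allophone [t].

[ɾ], [ɾ], [t], [t], [t]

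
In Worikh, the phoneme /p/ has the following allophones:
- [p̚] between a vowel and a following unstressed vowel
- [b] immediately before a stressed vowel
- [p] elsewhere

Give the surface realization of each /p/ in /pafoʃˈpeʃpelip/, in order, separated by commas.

Occurrence 1 (position 1): no conditioning environment matches → elsewhere allophone [p].
Occurrence 2 (position 6): immediately before a stressed vowel → [b].
Occurrence 3 (position 9): no conditioning environment matches → elsewhere allophone [p].
Occurrence 4 (position 13): no conditioning environment matches → elsewhere allophone [p].

[p], [b], [p], [p]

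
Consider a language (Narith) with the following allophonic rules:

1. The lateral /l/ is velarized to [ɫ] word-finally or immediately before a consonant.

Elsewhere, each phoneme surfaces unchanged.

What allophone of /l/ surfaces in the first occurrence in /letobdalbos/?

/l/ — word-initial; rule 1 does not apply here → [l].

[l]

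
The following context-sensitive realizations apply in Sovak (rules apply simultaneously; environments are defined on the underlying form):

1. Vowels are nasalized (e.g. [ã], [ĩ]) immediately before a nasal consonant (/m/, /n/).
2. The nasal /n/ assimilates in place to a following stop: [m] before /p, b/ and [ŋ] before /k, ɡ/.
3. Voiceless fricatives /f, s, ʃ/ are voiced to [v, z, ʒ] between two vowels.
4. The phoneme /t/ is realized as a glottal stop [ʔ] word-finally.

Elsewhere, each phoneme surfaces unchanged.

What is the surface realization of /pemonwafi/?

[pẽmõnwavi]

/e/ meets the environment for rule 1 (before a nasal consonant) → [ẽ].
/o/ (between /m/ and /n/) occurs before a nasal consonant → [õ] by rule 1.
/n/ (between /o/ and /w/) is in the target of rule 2 but the environment (before a labial or velar stop) is not met → [n].
/a/ (between /w/ and /f/): rule 1 targets it, but not before a nasal consonant → unchanged [a].
/f/ (between /a/ and /i/) occurs between two vowels → [v] by rule 3.
/i/ (word-final) fails the environment for rule 1, so it stays [i].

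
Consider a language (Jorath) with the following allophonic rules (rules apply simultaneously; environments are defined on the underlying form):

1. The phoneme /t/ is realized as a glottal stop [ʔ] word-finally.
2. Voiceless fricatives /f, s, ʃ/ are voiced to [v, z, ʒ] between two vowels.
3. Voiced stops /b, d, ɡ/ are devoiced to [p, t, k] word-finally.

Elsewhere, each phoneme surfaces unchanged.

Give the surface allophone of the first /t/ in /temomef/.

[t]

/t/ (word-initial) fails the environment for rule 1, so it stays [t].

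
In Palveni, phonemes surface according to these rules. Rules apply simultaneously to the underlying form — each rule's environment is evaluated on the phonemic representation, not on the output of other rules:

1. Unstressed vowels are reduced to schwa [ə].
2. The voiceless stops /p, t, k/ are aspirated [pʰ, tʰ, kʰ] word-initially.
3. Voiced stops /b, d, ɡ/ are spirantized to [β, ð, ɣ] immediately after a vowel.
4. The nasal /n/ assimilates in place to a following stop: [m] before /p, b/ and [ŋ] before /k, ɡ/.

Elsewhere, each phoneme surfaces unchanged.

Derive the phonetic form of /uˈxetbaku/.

/u/ meets the environment for rule 1 (in an unstressed syllable) → [ə].
/x/ stays [x].
/e/ (between /x/ and /t/) is in the target of rule 1 but the environment (in an unstressed syllable) is not met → [e].
/t/ (between /e/ and /b/) is in the target of rule 2 but the environment (word-initially) is not met → [t].
/b/ (between /t/ and /a/) is in the target of rule 3 but the environment (immediately after a vowel) is not met → [b].
/a/ (between /b/ and /k/) occurs in an unstressed syllable → [ə] by rule 1.
/k/ — between /a/ and /u/; rule 2 does not apply here → [k].
Rule 1 applies to /u/ (word-final: in an unstressed syllable) → [ə].

[əˈxetbəkə]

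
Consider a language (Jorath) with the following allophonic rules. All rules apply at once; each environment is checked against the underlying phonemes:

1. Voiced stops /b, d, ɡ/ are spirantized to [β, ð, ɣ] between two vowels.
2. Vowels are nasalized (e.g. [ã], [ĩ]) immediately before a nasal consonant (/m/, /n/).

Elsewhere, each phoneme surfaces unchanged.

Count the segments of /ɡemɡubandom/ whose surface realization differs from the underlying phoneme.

Segments that undergo a rule: /e/ → [ẽ] (rule 2); /b/ → [β] (rule 1); /a/ → [ã] (rule 2); /o/ → [õ] (rule 2).
All other segments surface unchanged.

4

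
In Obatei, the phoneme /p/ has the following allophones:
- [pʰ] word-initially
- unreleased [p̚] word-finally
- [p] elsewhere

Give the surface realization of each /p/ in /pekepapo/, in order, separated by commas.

[pʰ], [p], [p]

Occurrence 1 (position 1): word-initially → [pʰ].
Occurrence 2 (position 5): no conditioning environment matches → elsewhere allophone [p].
Occurrence 3 (position 7): no conditioning environment matches → elsewhere allophone [p].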